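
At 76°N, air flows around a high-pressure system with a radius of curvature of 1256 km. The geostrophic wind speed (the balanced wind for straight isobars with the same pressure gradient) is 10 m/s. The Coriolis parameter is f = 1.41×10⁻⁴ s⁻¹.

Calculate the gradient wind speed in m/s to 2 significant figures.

11 m/s

Around a high, pressure-gradient force acts outward with centrifugal, so Coriolis balances both:
fV = (1/ρ)|∂P/∂n| + V²/R  →  V² − fR·V + fR·V_g = 0
With fR = 1.41×10⁻⁴ × 1256×10³ m = 177 m/s:
V = [fR − √((fR)² − 4 fR V_g)]/2 = [177 − √(177² − 4×177×10)]/2 = 10.6 m/s
Supergeostrophic (V > V_g = 10 m/s), as expected around a high.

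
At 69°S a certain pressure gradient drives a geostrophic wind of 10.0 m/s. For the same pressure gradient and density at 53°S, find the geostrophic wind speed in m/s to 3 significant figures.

With the same pressure gradient and density, V_g ∝ 1/f ∝ 1/sin φ.
V₂ = V₁ · sin φ₁ / sin φ₂ = 10.0 × sin 69° / sin 53°
V₂ = 10.0 × 0.9336/0.7986 = 11.7 m/s

11.7 m/s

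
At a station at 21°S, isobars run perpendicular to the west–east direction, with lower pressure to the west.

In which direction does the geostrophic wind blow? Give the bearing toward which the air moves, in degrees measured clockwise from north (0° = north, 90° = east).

180°

The pressure-gradient force points toward the west (bearing 270°).
Geostrophic balance: in the Southern Hemisphere the Coriolis force deflects motion to the left, so the geostrophic wind blows 90° to the left of the pressure-gradient force (low pressure on the right).
Rotating 270° by 90° counterclockwise gives 180° — the wind blows toward the south.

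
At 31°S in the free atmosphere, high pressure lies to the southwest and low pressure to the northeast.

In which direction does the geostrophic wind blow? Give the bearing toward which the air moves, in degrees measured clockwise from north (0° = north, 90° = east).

The pressure-gradient force points toward the northeast (bearing 045°).
Geostrophic balance: in the Southern Hemisphere the Coriolis force deflects motion to the left, so the geostrophic wind blows 90° to the left of the pressure-gradient force (low pressure on the right).
Rotating 045° by 90° counterclockwise gives 315° — the wind blows toward the northwest.

315°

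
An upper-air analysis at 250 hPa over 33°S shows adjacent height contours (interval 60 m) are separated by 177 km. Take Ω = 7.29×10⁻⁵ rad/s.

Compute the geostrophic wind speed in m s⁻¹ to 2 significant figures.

Coriolis parameter at 33°S:
f = 2Ω sin φ = 2 × 7.29×10⁻⁵ × sin 33° = 7.94×10⁻⁵ s⁻¹
Height gradient: |∂Z/∂n| = 60 m / 177000 m = 3.39×10⁻⁴
On a pressure surface, geostrophic balance gives V_g = (g/f)|∂Z/∂n|:
V_g = 9.81 × 3.39×10⁻⁴ / 7.94×10⁻⁵ = 41.9 m/s

42 m s⁻¹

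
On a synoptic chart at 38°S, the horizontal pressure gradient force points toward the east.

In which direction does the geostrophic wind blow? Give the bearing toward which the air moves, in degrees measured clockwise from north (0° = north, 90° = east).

000°

The pressure-gradient force points toward the east (bearing 090°).
Geostrophic balance: in the Southern Hemisphere the Coriolis force deflects motion to the left, so the geostrophic wind blows 90° to the left of the pressure-gradient force (low pressure on the right).
Rotating 090° by 90° counterclockwise gives 000° — the wind blows toward the north.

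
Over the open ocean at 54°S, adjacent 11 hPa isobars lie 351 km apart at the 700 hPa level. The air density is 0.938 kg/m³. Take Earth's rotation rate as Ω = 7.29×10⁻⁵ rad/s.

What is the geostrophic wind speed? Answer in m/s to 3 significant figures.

Coriolis parameter at 54°S:
f = 2Ω sin φ = 2 × 7.29×10⁻⁵ × sin 54° = 1.18×10⁻⁴ s⁻¹
Pressure gradient: |∂P/∂n| = 1100 Pa / 351000 m = 3.13×10⁻³ Pa/m
Geostrophic balance (pressure-gradient force = Coriolis force):
V_g = (1/(fρ)) |∂P/∂n| = 3.13×10⁻³ / (1.18×10⁻⁴ × 0.938) = 28.3 m/s

28.3 m/s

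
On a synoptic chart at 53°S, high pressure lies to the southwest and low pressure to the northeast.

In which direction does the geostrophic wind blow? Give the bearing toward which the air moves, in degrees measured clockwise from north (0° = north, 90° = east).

315°

The pressure-gradient force points toward the northeast (bearing 045°).
Geostrophic balance: in the Southern Hemisphere the Coriolis force deflects motion to the left, so the geostrophic wind blows 90° to the left of the pressure-gradient force (low pressure on the right).
Rotating 045° by 90° counterclockwise gives 315° — the wind blows toward the northwest.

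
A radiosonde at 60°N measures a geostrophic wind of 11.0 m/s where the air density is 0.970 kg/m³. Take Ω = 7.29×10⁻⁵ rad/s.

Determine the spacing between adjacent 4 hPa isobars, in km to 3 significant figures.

297 km

Coriolis parameter at 60°N:
f = 2Ω sin φ = 2 × 7.29×10⁻⁵ × sin 60° = 1.26×10⁻⁴ s⁻¹
Geostrophic balance rearranged: |∂P/∂n| = f ρ V_g
|∂P/∂n| = 1.26×10⁻⁴ × 0.970 × 11.0 = 1.35×10⁻³ Pa/m
Isobar spacing: Δn = ΔP/|∂P/∂n| = 400 Pa / 1.35×10⁻³ Pa/m = 296898 m ≈ 297 km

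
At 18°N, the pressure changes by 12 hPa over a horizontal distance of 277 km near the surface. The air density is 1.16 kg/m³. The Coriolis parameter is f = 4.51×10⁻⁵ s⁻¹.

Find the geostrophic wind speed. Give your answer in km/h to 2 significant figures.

300 km/h

Pressure gradient: |∂P/∂n| = 1200 Pa / 277000 m = 4.33×10⁻³ Pa/m
Geostrophic balance (pressure-gradient force = Coriolis force):
V_g = (1/(fρ)) |∂P/∂n| = 4.33×10⁻³ / (4.51×10⁻⁵ × 1.16) = 82.8 m/s
Converting: 82.8 m/s × 3.6 = 300 km/h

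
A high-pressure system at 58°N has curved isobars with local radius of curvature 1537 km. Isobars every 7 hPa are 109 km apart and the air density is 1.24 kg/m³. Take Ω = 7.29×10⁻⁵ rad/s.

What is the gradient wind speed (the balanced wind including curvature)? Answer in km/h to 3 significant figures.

Coriolis parameter at 58°N:
f = 2Ω sin φ = 2 × 7.29×10⁻⁵ × sin 58° = 1.24×10⁻⁴ s⁻¹
Pressure gradient: |∂P/∂n| = 700 Pa / 109000 m = 6.42×10⁻³ Pa/m
Geostrophic speed: V_g = |∂P/∂n|/(fρ) = 6.42×10⁻³/(1.24×10⁻⁴ × 1.24) = 41.9 m/s
Around a high, pressure-gradient force acts outward with centrifugal, so Coriolis balances both:
fV = (1/ρ)|∂P/∂n| + V²/R  →  V² − fR·V + fR·V_g = 0
With fR = 1.24×10⁻⁴ × 1537×10³ m = 190 m/s:
V = [fR − √((fR)² − 4 fR V_g)]/2 = [190 − √(190² − 4×190×41.9)]/2 = 62.3 m/s
Supergeostrophic (V > V_g = 41.9 m/s), as expected around a high.
Converting: 62.3 m/s × 3.6 = 224 km/h

224 km/h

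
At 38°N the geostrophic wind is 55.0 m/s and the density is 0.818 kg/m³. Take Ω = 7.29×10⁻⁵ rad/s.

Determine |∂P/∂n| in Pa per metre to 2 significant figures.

4.0×10⁻³ Pa/m

Coriolis parameter at 38°N:
f = 2Ω sin φ = 2 × 7.29×10⁻⁵ × sin 38° = 8.98×10⁻⁵ s⁻¹
Geostrophic balance rearranged: |∂P/∂n| = f ρ V_g
|∂P/∂n| = 8.98×10⁻⁵ × 0.818 × 55.0 = 4.04×10⁻³ Pa/m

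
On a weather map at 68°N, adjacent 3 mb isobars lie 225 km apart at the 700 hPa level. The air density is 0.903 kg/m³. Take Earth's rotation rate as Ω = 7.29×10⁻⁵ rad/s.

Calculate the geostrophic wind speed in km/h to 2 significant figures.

39 km/h

Coriolis parameter at 68°N:
f = 2Ω sin φ = 2 × 7.29×10⁻⁵ × sin 68° = 1.35×10⁻⁴ s⁻¹
Pressure gradient: |∂P/∂n| = 300 Pa / 225000 m = 1.33×10⁻³ Pa/m
Geostrophic balance (pressure-gradient force = Coriolis force):
V_g = (1/(fρ)) |∂P/∂n| = 1.33×10⁻³ / (1.35×10⁻⁴ × 0.903) = 10.9 m/s
Converting: 10.9 m/s × 3.6 = 39 km/h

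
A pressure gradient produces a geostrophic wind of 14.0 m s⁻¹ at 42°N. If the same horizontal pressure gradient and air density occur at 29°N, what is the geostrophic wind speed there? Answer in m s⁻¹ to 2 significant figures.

19 m s⁻¹

With the same pressure gradient and density, V_g ∝ 1/f ∝ 1/sin φ.
V₂ = V₁ · sin φ₁ / sin φ₂ = 14.0 × sin 42° / sin 29°
V₂ = 14.0 × 0.6691/0.4848 = 19 m s⁻¹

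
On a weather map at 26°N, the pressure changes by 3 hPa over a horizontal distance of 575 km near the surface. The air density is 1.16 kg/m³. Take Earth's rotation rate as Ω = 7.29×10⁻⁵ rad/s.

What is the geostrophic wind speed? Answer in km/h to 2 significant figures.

25 km/h

Coriolis parameter at 26°N:
f = 2Ω sin φ = 2 × 7.29×10⁻⁵ × sin 26° = 6.39×10⁻⁵ s⁻¹
Pressure gradient: |∂P/∂n| = 300 Pa / 575000 m = 5.22×10⁻⁴ Pa/m
Geostrophic balance (pressure-gradient force = Coriolis force):
V_g = (1/(fρ)) |∂P/∂n| = 5.22×10⁻⁴ / (6.39×10⁻⁵ × 1.16) = 7.04 m/s
Converting: 7.04 m/s × 3.6 = 25 km/h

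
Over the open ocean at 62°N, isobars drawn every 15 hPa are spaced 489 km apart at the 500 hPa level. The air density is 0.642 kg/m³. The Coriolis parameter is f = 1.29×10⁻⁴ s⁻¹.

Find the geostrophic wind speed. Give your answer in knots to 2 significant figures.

72 knots

Pressure gradient: |∂P/∂n| = 1500 Pa / 489000 m = 3.07×10⁻³ Pa/m
Geostrophic balance (pressure-gradient force = Coriolis force):
V_g = (1/(fρ)) |∂P/∂n| = 3.07×10⁻³ / (1.29×10⁻⁴ × 0.642) = 37.0 m/s
Converting: 37.0 m/s × 1.944 = 72 knots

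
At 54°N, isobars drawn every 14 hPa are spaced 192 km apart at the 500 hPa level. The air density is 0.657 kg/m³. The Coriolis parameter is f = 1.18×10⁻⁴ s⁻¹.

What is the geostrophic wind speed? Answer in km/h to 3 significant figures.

339 km/h

Pressure gradient: |∂P/∂n| = 1400 Pa / 192000 m = 7.29×10⁻³ Pa/m
Geostrophic balance (pressure-gradient force = Coriolis force):
V_g = (1/(fρ)) |∂P/∂n| = 7.29×10⁻³ / (1.18×10⁻⁴ × 0.657) = 94.1 m/s
Converting: 94.1 m/s × 3.6 = 339 km/h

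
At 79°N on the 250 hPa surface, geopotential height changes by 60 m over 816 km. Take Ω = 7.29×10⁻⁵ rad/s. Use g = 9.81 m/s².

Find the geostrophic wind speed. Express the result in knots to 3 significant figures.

9.80 knots

Coriolis parameter at 79°N:
f = 2Ω sin φ = 2 × 7.29×10⁻⁵ × sin 79° = 1.43×10⁻⁴ s⁻¹
Height gradient: |∂Z/∂n| = 60 m / 816000 m = 7.35×10⁻⁵
On a pressure surface, geostrophic balance gives V_g = (g/f)|∂Z/∂n|:
V_g = 9.81 × 7.35×10⁻⁵ / 1.43×10⁻⁴ = 5.04 m/s
Converting: 5.04 m/s × 1.944 = 9.80 knots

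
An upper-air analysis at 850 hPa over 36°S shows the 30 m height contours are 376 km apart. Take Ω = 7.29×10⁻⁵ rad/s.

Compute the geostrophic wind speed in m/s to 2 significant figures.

Coriolis parameter at 36°S:
f = 2Ω sin φ = 2 × 7.29×10⁻⁵ × sin 36° = 8.57×10⁻⁵ s⁻¹
Height gradient: |∂Z/∂n| = 30 m / 376000 m = 7.98×10⁻⁵
On a pressure surface, geostrophic balance gives V_g = (g/f)|∂Z/∂n|:
V_g = 9.81 × 7.98×10⁻⁵ / 8.57×10⁻⁵ = 9.13 m/s

9.1 m/s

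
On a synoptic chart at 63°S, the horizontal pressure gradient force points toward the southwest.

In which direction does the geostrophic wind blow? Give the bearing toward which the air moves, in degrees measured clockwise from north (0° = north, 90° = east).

The pressure-gradient force points toward the southwest (bearing 225°).
Geostrophic balance: in the Southern Hemisphere the Coriolis force deflects motion to the left, so the geostrophic wind blows 90° to the left of the pressure-gradient force (low pressure on the right).
Rotating 225° by 90° counterclockwise gives 135° — the wind blows toward the southeast.

135°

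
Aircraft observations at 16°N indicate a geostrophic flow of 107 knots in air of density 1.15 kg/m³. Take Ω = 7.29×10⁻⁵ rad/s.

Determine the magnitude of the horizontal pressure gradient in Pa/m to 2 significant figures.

Coriolis parameter at 16°N:
f = 2Ω sin φ = 2 × 7.29×10⁻⁵ × sin 16° = 4.02×10⁻⁵ s⁻¹
Wind speed in SI: 107 knots = 55.0 m/s
Geostrophic balance rearranged: |∂P/∂n| = f ρ V_g
|∂P/∂n| = 4.02×10⁻⁵ × 1.15 × 55.0 = 2.54×10⁻³ Pa/m

2.5×10⁻³ Pa/m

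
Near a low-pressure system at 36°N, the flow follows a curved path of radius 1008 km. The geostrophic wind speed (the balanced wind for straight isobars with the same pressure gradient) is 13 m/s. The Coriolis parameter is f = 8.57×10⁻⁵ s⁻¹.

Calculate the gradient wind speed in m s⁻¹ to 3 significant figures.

Around a low, centrifugal force acts outward with Coriolis, so pressure-gradient force balances both:
(1/ρ)|∂P/∂n| = fV + V²/R  →  V² + fR·V − fR·V_g = 0
With fR = 8.57×10⁻⁵ × 1008×10³ m = 86.4 m/s:
V = [−fR + √((fR)² + 4 fR V_g)]/2 = [−86.4 + √(86.4² + 4×86.4×13)]/2 = 11.5 m/s
Subgeostrophic (V < V_g = 13 m/s), as expected around a low.

11.5 m s⁻¹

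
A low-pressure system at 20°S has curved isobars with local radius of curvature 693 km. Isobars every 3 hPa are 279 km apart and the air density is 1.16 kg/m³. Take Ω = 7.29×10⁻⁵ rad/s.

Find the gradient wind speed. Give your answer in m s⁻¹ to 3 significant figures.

13.4 m s⁻¹

Coriolis parameter at 20°S:
f = 2Ω sin φ = 2 × 7.29×10⁻⁵ × sin 20° = 4.99×10⁻⁵ s⁻¹
Pressure gradient: |∂P/∂n| = 300 Pa / 279000 m = 1.08×10⁻³ Pa/m
Geostrophic speed: V_g = |∂P/∂n|/(fρ) = 1.08×10⁻³/(4.99×10⁻⁵ × 1.16) = 18.6 m/s
Around a low, centrifugal force acts outward with Coriolis, so pressure-gradient force balances both:
(1/ρ)|∂P/∂n| = fV + V²/R  →  V² + fR·V − fR·V_g = 0
With fR = 4.99×10⁻⁵ × 693×10³ m = 34.6 m/s:
V = [−fR + √((fR)² + 4 fR V_g)]/2 = [−34.6 + √(34.6² + 4×34.6×18.6)]/2 = 13.4 m/s
Subgeostrophic (V < V_g = 18.6 m/s), as expected around a low.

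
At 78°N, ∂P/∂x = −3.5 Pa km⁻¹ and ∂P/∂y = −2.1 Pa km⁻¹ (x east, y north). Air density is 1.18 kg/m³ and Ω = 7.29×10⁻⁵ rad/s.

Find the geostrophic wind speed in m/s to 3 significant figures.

24.3 m/s

Coriolis parameter at 78°N:
f = 2Ω sin φ = 2 × 7.29×10⁻⁵ × sin 78° = 1.43×10⁻⁴ s⁻¹
Component geostrophic relations (x east, y north):
u_g = −(1/(fρ)) ∂P/∂y,  v_g = (1/(fρ)) ∂P/∂x
u_g = −(−2.1×10⁻³)/(1.43×10⁻⁴ × 1.18) = 12.5 m/s;  v_g = (−3.5×10⁻³)/(1.43×10⁻⁴ × 1.18) = −20.8 m/s
|V_g| = √(u_g² + v_g²) = 24.3 m/s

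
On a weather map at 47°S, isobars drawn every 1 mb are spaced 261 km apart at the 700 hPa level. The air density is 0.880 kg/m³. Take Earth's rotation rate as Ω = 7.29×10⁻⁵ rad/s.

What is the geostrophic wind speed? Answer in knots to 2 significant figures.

Coriolis parameter at 47°S:
f = 2Ω sin φ = 2 × 7.29×10⁻⁵ × sin 47° = 1.07×10⁻⁴ s⁻¹
Pressure gradient: |∂P/∂n| = 100 Pa / 261000 m = 3.83×10⁻⁴ Pa/m
Geostrophic balance (pressure-gradient force = Coriolis force):
V_g = (1/(fρ)) |∂P/∂n| = 3.83×10⁻⁴ / (1.07×10⁻⁴ × 0.880) = 4.08 m/s
Converting: 4.08 m/s × 1.944 = 7.9 knots

7.9 knots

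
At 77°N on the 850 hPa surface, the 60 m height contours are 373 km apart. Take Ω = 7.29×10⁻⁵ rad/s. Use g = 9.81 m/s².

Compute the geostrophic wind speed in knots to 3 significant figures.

21.6 knots

Coriolis parameter at 77°N:
f = 2Ω sin φ = 2 × 7.29×10⁻⁵ × sin 77° = 1.42×10⁻⁴ s⁻¹
Height gradient: |∂Z/∂n| = 60 m / 373000 m = 1.61×10⁻⁴
On a pressure surface, geostrophic balance gives V_g = (g/f)|∂Z/∂n|:
V_g = 9.81 × 1.61×10⁻⁴ / 1.42×10⁻⁴ = 11.1 m/s
Converting: 11.1 m/s × 1.944 = 21.6 knots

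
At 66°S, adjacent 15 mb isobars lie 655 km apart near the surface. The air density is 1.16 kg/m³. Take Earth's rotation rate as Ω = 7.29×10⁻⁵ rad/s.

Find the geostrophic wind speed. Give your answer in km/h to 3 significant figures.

Coriolis parameter at 66°S:
f = 2Ω sin φ = 2 × 7.29×10⁻⁵ × sin 66° = 1.33×10⁻⁴ s⁻¹
Pressure gradient: |∂P/∂n| = 1500 Pa / 655000 m = 2.29×10⁻³ Pa/m
Geostrophic balance (pressure-gradient force = Coriolis force):
V_g = (1/(fρ)) |∂P/∂n| = 2.29×10⁻³ / (1.33×10⁻⁴ × 1.16) = 14.8 m/s
Converting: 14.8 m/s × 3.6 = 53.4 km/h

53.4 km/h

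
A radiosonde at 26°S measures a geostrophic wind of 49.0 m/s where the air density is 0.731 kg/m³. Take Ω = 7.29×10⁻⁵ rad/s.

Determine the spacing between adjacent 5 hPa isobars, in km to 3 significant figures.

218 km

Coriolis parameter at 26°S:
f = 2Ω sin φ = 2 × 7.29×10⁻⁵ × sin 26° = 6.39×10⁻⁵ s⁻¹
Geostrophic balance rearranged: |∂P/∂n| = f ρ V_g
|∂P/∂n| = 6.39×10⁻⁵ × 0.731 × 49.0 = 2.29×10⁻³ Pa/m
Isobar spacing: Δn = ΔP/|∂P/∂n| = 500 Pa / 2.29×10⁻³ Pa/m = 218402 m ≈ 218 km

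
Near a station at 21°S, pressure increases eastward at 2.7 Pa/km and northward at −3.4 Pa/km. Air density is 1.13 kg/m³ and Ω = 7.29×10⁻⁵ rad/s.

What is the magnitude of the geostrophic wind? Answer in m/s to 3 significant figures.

73.5 m/s

Coriolis parameter at 21°S:
f = 2Ω sin φ = 2 × 7.29×10⁻⁵ × sin 21° = 5.23×10⁻⁵ s⁻¹
In the Southern Hemisphere f is negative: f = −5.23×10⁻⁵ s⁻¹.
Component geostrophic relations (x east, y north):
u_g = −(1/(fρ)) ∂P/∂y,  v_g = (1/(fρ)) ∂P/∂x
u_g = −(−3.4×10⁻³)/(−5.23×10⁻⁵ × 1.13) = −57.6 m/s;  v_g = (2.7×10⁻³)/(−5.23×10⁻⁵ × 1.13) = −45.7 m/s
|V_g| = √(u_g² + v_g²) = 73.5 m/s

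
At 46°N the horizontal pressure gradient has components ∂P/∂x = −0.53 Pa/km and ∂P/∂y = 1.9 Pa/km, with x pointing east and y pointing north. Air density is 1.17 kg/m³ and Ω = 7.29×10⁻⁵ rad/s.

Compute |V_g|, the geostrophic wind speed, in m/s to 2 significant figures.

16 m/s

Coriolis parameter at 46°N:
f = 2Ω sin φ = 2 × 7.29×10⁻⁵ × sin 46° = 1.05×10⁻⁴ s⁻¹
Component geostrophic relations (x east, y north):
u_g = −(1/(fρ)) ∂P/∂y,  v_g = (1/(fρ)) ∂P/∂x
u_g = −(1.9×10⁻³)/(1.05×10⁻⁴ × 1.17) = −15.5 m/s;  v_g = (−0.53×10⁻³)/(1.05×10⁻⁴ × 1.17) = −4.32 m/s
|V_g| = √(u_g² + v_g²) = 16.1 m/s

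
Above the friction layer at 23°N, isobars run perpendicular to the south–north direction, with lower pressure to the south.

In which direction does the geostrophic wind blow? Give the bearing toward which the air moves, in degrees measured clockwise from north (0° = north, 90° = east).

270°

The pressure-gradient force points toward the south (bearing 180°).
Geostrophic balance: in the Northern Hemisphere the Coriolis force deflects motion to the right, so the geostrophic wind blows 90° to the right of the pressure-gradient force (low pressure on the left).
Rotating 180° by 90° clockwise gives 270° — the wind blows toward the west.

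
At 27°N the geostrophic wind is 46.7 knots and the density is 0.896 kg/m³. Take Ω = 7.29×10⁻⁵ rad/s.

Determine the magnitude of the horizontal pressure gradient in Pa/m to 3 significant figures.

1.42×10⁻³ Pa/m

Coriolis parameter at 27°N:
f = 2Ω sin φ = 2 × 7.29×10⁻⁵ × sin 27° = 6.62×10⁻⁵ s⁻¹
Wind speed in SI: 46.7 knots = 24.0 m/s
Geostrophic balance rearranged: |∂P/∂n| = f ρ V_g
|∂P/∂n| = 6.62×10⁻⁵ × 0.896 × 24.0 = 1.42×10⁻³ Pa/m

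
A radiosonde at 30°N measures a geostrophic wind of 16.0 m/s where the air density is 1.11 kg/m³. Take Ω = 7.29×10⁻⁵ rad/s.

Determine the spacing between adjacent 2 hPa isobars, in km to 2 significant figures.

150 km

Coriolis parameter at 30°N:
f = 2Ω sin φ = 2 × 7.29×10⁻⁵ × sin 30° = 7.29×10⁻⁵ s⁻¹
Geostrophic balance rearranged: |∂P/∂n| = f ρ V_g
|∂P/∂n| = 7.29×10⁻⁵ × 1.11 × 16.0 = 1.29×10⁻³ Pa/m
Isobar spacing: Δn = ΔP/|∂P/∂n| = 200 Pa / 1.29×10⁻³ Pa/m = 154475 m ≈ 150 km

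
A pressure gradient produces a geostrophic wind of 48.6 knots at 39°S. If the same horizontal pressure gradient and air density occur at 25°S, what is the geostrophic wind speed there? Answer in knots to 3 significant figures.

With the same pressure gradient and density, V_g ∝ 1/f ∝ 1/sin φ.
V₂ = V₁ · sin φ₁ / sin φ₂ = 48.6 × sin 39° / sin 25°
V₂ = 48.6 × 0.6293/0.4226 = 72.4 knots

72.4 knots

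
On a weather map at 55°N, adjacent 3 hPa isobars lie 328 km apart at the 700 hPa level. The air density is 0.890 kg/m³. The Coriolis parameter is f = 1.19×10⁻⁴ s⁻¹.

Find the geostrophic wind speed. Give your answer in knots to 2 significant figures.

17 knots

Pressure gradient: |∂P/∂n| = 300 Pa / 328000 m = 9.15×10⁻⁴ Pa/m
Geostrophic balance (pressure-gradient force = Coriolis force):
V_g = (1/(fρ)) |∂P/∂n| = 9.15×10⁻⁴ / (1.19×10⁻⁴ × 0.890) = 8.64 m/s
Converting: 8.64 m/s × 1.944 = 17 knots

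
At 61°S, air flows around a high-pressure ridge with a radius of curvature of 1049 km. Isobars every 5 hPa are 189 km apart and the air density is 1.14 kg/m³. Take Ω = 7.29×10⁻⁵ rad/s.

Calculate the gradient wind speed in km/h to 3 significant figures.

78.2 km/h

Coriolis parameter at 61°S:
f = 2Ω sin φ = 2 × 7.29×10⁻⁵ × sin 61° = 1.28×10⁻⁴ s⁻¹
Pressure gradient: |∂P/∂n| = 500 Pa / 189000 m = 2.65×10⁻³ Pa/m
Geostrophic speed: V_g = |∂P/∂n|/(fρ) = 2.65×10⁻³/(1.28×10⁻⁴ × 1.14) = 18.2 m/s
Around a high, pressure-gradient force acts outward with centrifugal, so Coriolis balances both:
fV = (1/ρ)|∂P/∂n| + V²/R  →  V² − fR·V + fR·V_g = 0
With fR = 1.28×10⁻⁴ × 1049×10³ m = 134 m/s:
V = [fR − √((fR)² − 4 fR V_g)]/2 = [134 − √(134² − 4×134×18.2)]/2 = 21.7 m/s
Supergeostrophic (V > V_g = 18.2 m/s), as expected around a high.
Converting: 21.7 m/s × 3.6 = 78.2 km/h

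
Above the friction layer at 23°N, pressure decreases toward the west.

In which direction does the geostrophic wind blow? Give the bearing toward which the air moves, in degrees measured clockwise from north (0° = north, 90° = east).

000°

The pressure-gradient force points toward the west (bearing 270°).
Geostrophic balance: in the Northern Hemisphere the Coriolis force deflects motion to the right, so the geostrophic wind blows 90° to the right of the pressure-gradient force (low pressure on the left).
Rotating 270° by 90° clockwise gives 000° — the wind blows toward the north.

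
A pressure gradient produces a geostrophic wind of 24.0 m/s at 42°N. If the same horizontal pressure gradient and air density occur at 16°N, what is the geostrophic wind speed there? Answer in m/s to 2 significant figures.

With the same pressure gradient and density, V_g ∝ 1/f ∝ 1/sin φ.
V₂ = V₁ · sin φ₁ / sin φ₂ = 24.0 × sin 42° / sin 16°
V₂ = 24.0 × 0.6691/0.2756 = 58 m/s

58 m/s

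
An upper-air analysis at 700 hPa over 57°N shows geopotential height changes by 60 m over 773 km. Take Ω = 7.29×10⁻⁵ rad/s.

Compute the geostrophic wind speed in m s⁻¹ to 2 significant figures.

6.2 m s⁻¹

Coriolis parameter at 57°N:
f = 2Ω sin φ = 2 × 7.29×10⁻⁵ × sin 57° = 1.22×10⁻⁴ s⁻¹
Height gradient: |∂Z/∂n| = 60 m / 773000 m = 7.76×10⁻⁵
On a pressure surface, geostrophic balance gives V_g = (g/f)|∂Z/∂n|:
V_g = 9.81 × 7.76×10⁻⁵ / 1.22×10⁻⁴ = 6.23 m/s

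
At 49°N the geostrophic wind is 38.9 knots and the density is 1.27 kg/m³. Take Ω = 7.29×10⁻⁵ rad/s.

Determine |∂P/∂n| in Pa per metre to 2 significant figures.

Coriolis parameter at 49°N:
f = 2Ω sin φ = 2 × 7.29×10⁻⁵ × sin 49° = 1.10×10⁻⁴ s⁻¹
Wind speed in SI: 38.9 knots = 20.0 m/s
Geostrophic balance rearranged: |∂P/∂n| = f ρ V_g
|∂P/∂n| = 1.10×10⁻⁴ × 1.27 × 20.0 = 2.80×10⁻³ Pa/m

2.8×10⁻³ Pa/m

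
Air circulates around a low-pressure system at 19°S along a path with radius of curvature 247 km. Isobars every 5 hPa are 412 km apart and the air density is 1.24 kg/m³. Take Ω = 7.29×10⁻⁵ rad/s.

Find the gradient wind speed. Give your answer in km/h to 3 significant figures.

38.7 km/h

Coriolis parameter at 19°S:
f = 2Ω sin φ = 2 × 7.29×10⁻⁵ × sin 19° = 4.75×10⁻⁵ s⁻¹
Pressure gradient: |∂P/∂n| = 500 Pa / 412000 m = 1.21×10⁻³ Pa/m
Geostrophic speed: V_g = |∂P/∂n|/(fρ) = 1.21×10⁻³/(4.75×10⁻⁵ × 1.24) = 20.6 m/s
Around a low, centrifugal force acts outward with Coriolis, so pressure-gradient force balances both:
(1/ρ)|∂P/∂n| = fV + V²/R  →  V² + fR·V − fR·V_g = 0
With fR = 4.75×10⁻⁵ × 247×10³ m = 11.7 m/s:
V = [−fR + √((fR)² + 4 fR V_g)]/2 = [−11.7 + √(11.7² + 4×11.7×20.6)]/2 = 10.8 m/s
Subgeostrophic (V < V_g = 20.6 m/s), as expected around a low.
Converting: 10.8 m/s × 3.6 = 38.7 km/h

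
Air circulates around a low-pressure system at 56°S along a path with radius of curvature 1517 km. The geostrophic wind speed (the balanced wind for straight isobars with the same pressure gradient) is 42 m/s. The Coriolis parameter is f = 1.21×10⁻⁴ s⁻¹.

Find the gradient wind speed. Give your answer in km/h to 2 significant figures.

Around a low, centrifugal force acts outward with Coriolis, so pressure-gradient force balances both:
(1/ρ)|∂P/∂n| = fV + V²/R  →  V² + fR·V − fR·V_g = 0
With fR = 1.21×10⁻⁴ × 1517×10³ m = 184 m/s:
V = [−fR + √((fR)² + 4 fR V_g)]/2 = [−184 + √(184² + 4×184×42)]/2 = 35.2 m/s
Subgeostrophic (V < V_g = 42 m/s), as expected around a low.
Converting: 35.2 m/s × 3.6 = 130 km/h

130 km/h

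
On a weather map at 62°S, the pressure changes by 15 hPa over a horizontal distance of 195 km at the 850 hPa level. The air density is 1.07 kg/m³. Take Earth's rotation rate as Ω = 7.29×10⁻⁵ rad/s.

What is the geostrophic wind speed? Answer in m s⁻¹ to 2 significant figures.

Coriolis parameter at 62°S:
f = 2Ω sin φ = 2 × 7.29×10⁻⁵ × sin 62° = 1.29×10⁻⁴ s⁻¹
Pressure gradient: |∂P/∂n| = 1500 Pa / 195000 m = 7.69×10⁻³ Pa/m
Geostrophic balance (pressure-gradient force = Coriolis force):
V_g = (1/(fρ)) |∂P/∂n| = 7.69×10⁻³ / (1.29×10⁻⁴ × 1.07) = 55.8 m/s

56 m s⁻¹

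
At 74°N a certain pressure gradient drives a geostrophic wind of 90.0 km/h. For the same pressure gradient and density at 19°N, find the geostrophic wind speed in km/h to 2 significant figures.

With the same pressure gradient and density, V_g ∝ 1/f ∝ 1/sin φ.
V₂ = V₁ · sin φ₁ / sin φ₂ = 90.0 × sin 74° / sin 19°
V₂ = 90.0 × 0.9613/0.3256 = 270 km/h

270 km/h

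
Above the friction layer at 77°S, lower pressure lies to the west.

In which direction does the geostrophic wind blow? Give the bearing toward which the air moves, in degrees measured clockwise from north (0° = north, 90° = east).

180°

The pressure-gradient force points toward the west (bearing 270°).
Geostrophic balance: in the Southern Hemisphere the Coriolis force deflects motion to the left, so the geostrophic wind blows 90° to the left of the pressure-gradient force (low pressure on the right).
Rotating 270° by 90° counterclockwise gives 180° — the wind blows toward the south.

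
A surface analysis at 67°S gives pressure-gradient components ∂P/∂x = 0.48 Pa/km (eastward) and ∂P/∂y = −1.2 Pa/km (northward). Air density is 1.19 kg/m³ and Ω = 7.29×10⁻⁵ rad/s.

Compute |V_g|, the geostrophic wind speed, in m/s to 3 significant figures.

8.09 m/s

Coriolis parameter at 67°S:
f = 2Ω sin φ = 2 × 7.29×10⁻⁵ × sin 67° = 1.34×10⁻⁴ s⁻¹
In the Southern Hemisphere f is negative: f = −1.34×10⁻⁴ s⁻¹.
Component geostrophic relations (x east, y north):
u_g = −(1/(fρ)) ∂P/∂y,  v_g = (1/(fρ)) ∂P/∂x
u_g = −(−1.2×10⁻³)/(−1.34×10⁻⁴ × 1.19) = −7.51 m/s;  v_g = (0.48×10⁻³)/(−1.34×10⁻⁴ × 1.19) = −3.01 m/s
|V_g| = √(u_g² + v_g²) = 8.09 m/s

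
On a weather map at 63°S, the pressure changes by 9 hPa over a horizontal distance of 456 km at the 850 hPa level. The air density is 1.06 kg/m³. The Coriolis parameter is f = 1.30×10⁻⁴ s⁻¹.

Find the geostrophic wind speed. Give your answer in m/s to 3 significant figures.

14.3 m/s

Pressure gradient: |∂P/∂n| = 900 Pa / 456000 m = 1.97×10⁻³ Pa/m
Geostrophic balance (pressure-gradient force = Coriolis force):
V_g = (1/(fρ)) |∂P/∂n| = 1.97×10⁻³ / (1.30×10⁻⁴ × 1.06) = 14.3 m/s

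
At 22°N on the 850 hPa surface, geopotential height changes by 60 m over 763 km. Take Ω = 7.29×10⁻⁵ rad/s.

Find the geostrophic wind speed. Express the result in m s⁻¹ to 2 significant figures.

14 m s⁻¹

Coriolis parameter at 22°N:
f = 2Ω sin φ = 2 × 7.29×10⁻⁵ × sin 22° = 5.46×10⁻⁵ s⁻¹
Height gradient: |∂Z/∂n| = 60 m / 763000 m = 7.86×10⁻⁵
On a pressure surface, geostrophic balance gives V_g = (g/f)|∂Z/∂n|:
V_g = 9.81 × 7.86×10⁻⁵ / 5.46×10⁻⁵ = 14.1 m/s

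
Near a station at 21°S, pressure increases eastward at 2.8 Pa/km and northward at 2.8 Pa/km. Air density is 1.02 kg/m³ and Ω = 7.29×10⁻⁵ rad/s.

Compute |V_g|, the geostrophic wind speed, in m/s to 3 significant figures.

74.3 m/s

Coriolis parameter at 21°S:
f = 2Ω sin φ = 2 × 7.29×10⁻⁵ × sin 21° = 5.23×10⁻⁵ s⁻¹
In the Southern Hemisphere f is negative: f = −5.23×10⁻⁵ s⁻¹.
Component geostrophic relations (x east, y north):
u_g = −(1/(fρ)) ∂P/∂y,  v_g = (1/(fρ)) ∂P/∂x
u_g = −(2.8×10⁻³)/(−5.23×10⁻⁵ × 1.02) = 52.5 m/s;  v_g = (2.8×10⁻³)/(−5.23×10⁻⁵ × 1.02) = −52.5 m/s
|V_g| = √(u_g² + v_g²) = 74.3 m/s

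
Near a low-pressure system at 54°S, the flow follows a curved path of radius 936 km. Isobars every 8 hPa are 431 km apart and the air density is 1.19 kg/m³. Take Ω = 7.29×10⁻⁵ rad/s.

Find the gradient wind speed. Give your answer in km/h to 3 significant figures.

Coriolis parameter at 54°S:
f = 2Ω sin φ = 2 × 7.29×10⁻⁵ × sin 54° = 1.18×10⁻⁴ s⁻¹
Pressure gradient: |∂P/∂n| = 800 Pa / 431000 m = 1.86×10⁻³ Pa/m
Geostrophic speed: V_g = |∂P/∂n|/(fρ) = 1.86×10⁻³/(1.18×10⁻⁴ × 1.19) = 13.2 m/s
Around a low, centrifugal force acts outward with Coriolis, so pressure-gradient force balances both:
(1/ρ)|∂P/∂n| = fV + V²/R  →  V² + fR·V − fR·V_g = 0
With fR = 1.18×10⁻⁴ × 936×10³ m = 110 m/s:
V = [−fR + √((fR)² + 4 fR V_g)]/2 = [−110 + √(110² + 4×110×13.2)]/2 = 11.9 m/s
Subgeostrophic (V < V_g = 13.2 m/s), as expected around a low.
Converting: 11.9 m/s × 3.6 = 43.0 km/h

43.0 km/h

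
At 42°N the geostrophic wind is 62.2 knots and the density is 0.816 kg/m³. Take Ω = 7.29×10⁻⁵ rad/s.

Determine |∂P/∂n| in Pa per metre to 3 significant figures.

2.55×10⁻³ Pa/m

Coriolis parameter at 42°N:
f = 2Ω sin φ = 2 × 7.29×10⁻⁵ × sin 42° = 9.76×10⁻⁵ s⁻¹
Wind speed in SI: 62.2 knots = 32.0 m/s
Geostrophic balance rearranged: |∂P/∂n| = f ρ V_g
|∂P/∂n| = 9.76×10⁻⁵ × 0.816 × 32.0 = 2.55×10⁻³ Pa/m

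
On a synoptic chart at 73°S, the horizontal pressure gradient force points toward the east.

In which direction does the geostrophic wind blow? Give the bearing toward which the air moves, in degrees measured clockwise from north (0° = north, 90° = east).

The pressure-gradient force points toward the east (bearing 090°).
Geostrophic balance: in the Southern Hemisphere the Coriolis force deflects motion to the left, so the geostrophic wind blows 90° to the left of the pressure-gradient force (low pressure on the right).
Rotating 090° by 90° counterclockwise gives 000° — the wind blows toward the north.

000°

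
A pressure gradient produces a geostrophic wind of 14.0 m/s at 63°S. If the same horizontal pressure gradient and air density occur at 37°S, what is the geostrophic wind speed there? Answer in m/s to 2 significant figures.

With the same pressure gradient and density, V_g ∝ 1/f ∝ 1/sin φ.
V₂ = V₁ · sin φ₁ / sin φ₂ = 14.0 × sin 63° / sin 37°
V₂ = 14.0 × 0.8910/0.6018 = 21 m/s

21 m/s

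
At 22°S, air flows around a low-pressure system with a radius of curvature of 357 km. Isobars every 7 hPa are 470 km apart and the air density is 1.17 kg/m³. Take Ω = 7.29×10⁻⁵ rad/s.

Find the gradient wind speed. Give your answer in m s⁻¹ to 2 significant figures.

14 m s⁻¹

Coriolis parameter at 22°S:
f = 2Ω sin φ = 2 × 7.29×10⁻⁵ × sin 22° = 5.46×10⁻⁵ s⁻¹
Pressure gradient: |∂P/∂n| = 700 Pa / 470000 m = 1.49×10⁻³ Pa/m
Geostrophic speed: V_g = |∂P/∂n|/(fρ) = 1.49×10⁻³/(5.46×10⁻⁵ × 1.17) = 23.3 m/s
Around a low, centrifugal force acts outward with Coriolis, so pressure-gradient force balances both:
(1/ρ)|∂P/∂n| = fV + V²/R  →  V² + fR·V − fR·V_g = 0
With fR = 5.46×10⁻⁵ × 357×10³ m = 19.5 m/s:
V = [−fR + √((fR)² + 4 fR V_g)]/2 = [−19.5 + √(19.5² + 4×19.5×23.3)]/2 = 13.7 m/s
Subgeostrophic (V < V_g = 23.3 m/s), as expected around a low.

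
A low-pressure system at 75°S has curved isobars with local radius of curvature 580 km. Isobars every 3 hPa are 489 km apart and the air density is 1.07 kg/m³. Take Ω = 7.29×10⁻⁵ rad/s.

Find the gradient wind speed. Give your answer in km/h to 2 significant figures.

Coriolis parameter at 75°S:
f = 2Ω sin φ = 2 × 7.29×10⁻⁵ × sin 75° = 1.41×10⁻⁴ s⁻¹
Pressure gradient: |∂P/∂n| = 300 Pa / 489000 m = 6.13×10⁻⁴ Pa/m
Geostrophic speed: V_g = |∂P/∂n|/(fρ) = 6.13×10⁻⁴/(1.41×10⁻⁴ × 1.07) = 4.07 m/s
Around a low, centrifugal force acts outward with Coriolis, so pressure-gradient force balances both:
(1/ρ)|∂P/∂n| = fV + V²/R  →  V² + fR·V − fR·V_g = 0
With fR = 1.41×10⁻⁴ × 580×10³ m = 81.7 m/s:
V = [−fR + √((fR)² + 4 fR V_g)]/2 = [−81.7 + √(81.7² + 4×81.7×4.07)]/2 = 3.89 m/s
Subgeostrophic (V < V_g = 4.07 m/s), as expected around a low.
Converting: 3.89 m/s × 3.6 = 14 km/h

14 km/h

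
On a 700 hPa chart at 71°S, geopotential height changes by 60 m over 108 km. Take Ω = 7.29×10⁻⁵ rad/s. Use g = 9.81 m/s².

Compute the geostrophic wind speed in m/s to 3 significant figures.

39.5 m/s

Coriolis parameter at 71°S:
f = 2Ω sin φ = 2 × 7.29×10⁻⁵ × sin 71° = 1.38×10⁻⁴ s⁻¹
Height gradient: |∂Z/∂n| = 60 m / 108000 m = 5.56×10⁻⁴
On a pressure surface, geostrophic balance gives V_g = (g/f)|∂Z/∂n|:
V_g = 9.81 × 5.56×10⁻⁴ / 1.38×10⁻⁴ = 39.5 m/s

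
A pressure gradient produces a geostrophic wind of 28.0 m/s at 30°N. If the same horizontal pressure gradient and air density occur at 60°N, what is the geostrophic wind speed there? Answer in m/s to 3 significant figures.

16.2 m/s

With the same pressure gradient and density, V_g ∝ 1/f ∝ 1/sin φ.
V₂ = V₁ · sin φ₁ / sin φ₂ = 28.0 × sin 30° / sin 60°
V₂ = 28.0 × 0.5000/0.8660 = 16.2 m/s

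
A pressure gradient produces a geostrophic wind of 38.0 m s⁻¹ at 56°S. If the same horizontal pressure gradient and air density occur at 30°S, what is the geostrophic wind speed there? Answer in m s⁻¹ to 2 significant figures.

With the same pressure gradient and density, V_g ∝ 1/f ∝ 1/sin φ.
V₂ = V₁ · sin φ₁ / sin φ₂ = 38.0 × sin 56° / sin 30°
V₂ = 38.0 × 0.8290/0.5000 = 63 m s⁻¹

63 m s⁻¹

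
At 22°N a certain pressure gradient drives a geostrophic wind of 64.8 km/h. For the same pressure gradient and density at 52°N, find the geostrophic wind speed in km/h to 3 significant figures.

30.8 km/h

With the same pressure gradient and density, V_g ∝ 1/f ∝ 1/sin φ.
V₂ = V₁ · sin φ₁ / sin φ₂ = 64.8 × sin 22° / sin 52°
V₂ = 64.8 × 0.3746/0.7880 = 30.8 km/h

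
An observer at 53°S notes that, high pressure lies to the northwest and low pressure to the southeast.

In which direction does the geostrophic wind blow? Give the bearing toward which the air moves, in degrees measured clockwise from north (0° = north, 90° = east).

The pressure-gradient force points toward the southeast (bearing 135°).
Geostrophic balance: in the Southern Hemisphere the Coriolis force deflects motion to the left, so the geostrophic wind blows 90° to the left of the pressure-gradient force (low pressure on the right).
Rotating 135° by 90° counterclockwise gives 045° — the wind blows toward the northeast.

045°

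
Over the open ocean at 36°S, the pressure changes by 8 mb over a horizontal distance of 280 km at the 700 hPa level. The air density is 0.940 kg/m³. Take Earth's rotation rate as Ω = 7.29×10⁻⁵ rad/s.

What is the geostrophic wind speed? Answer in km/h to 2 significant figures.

130 km/h

Coriolis parameter at 36°S:
f = 2Ω sin φ = 2 × 7.29×10⁻⁵ × sin 36° = 8.57×10⁻⁵ s⁻¹
Pressure gradient: |∂P/∂n| = 800 Pa / 280000 m = 2.86×10⁻³ Pa/m
Geostrophic balance (pressure-gradient force = Coriolis force):
V_g = (1/(fρ)) |∂P/∂n| = 2.86×10⁻³ / (8.57×10⁻⁵ × 0.940) = 35.5 m/s
Converting: 35.5 m/s × 3.6 = 130 km/h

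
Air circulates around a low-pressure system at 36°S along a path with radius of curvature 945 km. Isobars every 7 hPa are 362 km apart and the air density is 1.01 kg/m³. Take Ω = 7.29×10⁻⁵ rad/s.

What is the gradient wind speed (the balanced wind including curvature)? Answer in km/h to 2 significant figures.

66 km/h

Coriolis parameter at 36°S:
f = 2Ω sin φ = 2 × 7.29×10⁻⁵ × sin 36° = 8.57×10⁻⁵ s⁻¹
Pressure gradient: |∂P/∂n| = 700 Pa / 362000 m = 1.93×10⁻³ Pa/m
Geostrophic speed: V_g = |∂P/∂n|/(fρ) = 1.93×10⁻³/(8.57×10⁻⁵ × 1.01) = 22.3 m/s
Around a low, centrifugal force acts outward with Coriolis, so pressure-gradient force balances both:
(1/ρ)|∂P/∂n| = fV + V²/R  →  V² + fR·V − fR·V_g = 0
With fR = 8.57×10⁻⁵ × 945×10³ m = 81.0 m/s:
V = [−fR + √((fR)² + 4 fR V_g)]/2 = [−81.0 + √(81.0² + 4×81.0×22.3)]/2 = 18.2 m/s
Subgeostrophic (V < V_g = 22.3 m/s), as expected around a low.
Converting: 18.2 m/s × 3.6 = 66 km/h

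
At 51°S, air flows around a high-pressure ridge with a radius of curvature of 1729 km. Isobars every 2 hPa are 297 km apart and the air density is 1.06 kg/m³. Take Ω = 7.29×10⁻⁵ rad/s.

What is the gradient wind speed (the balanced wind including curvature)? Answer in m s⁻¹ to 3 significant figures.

Coriolis parameter at 51°S:
f = 2Ω sin φ = 2 × 7.29×10⁻⁵ × sin 51° = 1.13×10⁻⁴ s⁻¹
Pressure gradient: |∂P/∂n| = 200 Pa / 297000 m = 6.73×10⁻⁴ Pa/m
Geostrophic speed: V_g = |∂P/∂n|/(fρ) = 6.73×10⁻⁴/(1.13×10⁻⁴ × 1.06) = 5.61 m/s
Around a high, pressure-gradient force acts outward with centrifugal, so Coriolis balances both:
fV = (1/ρ)|∂P/∂n| + V²/R  →  V² − fR·V + fR·V_g = 0
With fR = 1.13×10⁻⁴ × 1729×10³ m = 196 m/s:
V = [fR − √((fR)² − 4 fR V_g)]/2 = [196 − √(196² − 4×196×5.61)]/2 = 5.78 m/s
Supergeostrophic (V > V_g = 5.61 m/s), as expected around a high.

5.78 m s⁻¹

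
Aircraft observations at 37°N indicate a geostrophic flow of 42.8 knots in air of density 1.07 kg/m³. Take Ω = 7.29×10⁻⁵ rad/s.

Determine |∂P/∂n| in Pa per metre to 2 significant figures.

Coriolis parameter at 37°N:
f = 2Ω sin φ = 2 × 7.29×10⁻⁵ × sin 37° = 8.77×10⁻⁵ s⁻¹
Wind speed in SI: 42.8 knots = 22.0 m/s
Geostrophic balance rearranged: |∂P/∂n| = f ρ V_g
|∂P/∂n| = 8.77×10⁻⁵ × 1.07 × 22.0 = 2.07×10⁻³ Pa/m

2.1×10⁻³ Pa/m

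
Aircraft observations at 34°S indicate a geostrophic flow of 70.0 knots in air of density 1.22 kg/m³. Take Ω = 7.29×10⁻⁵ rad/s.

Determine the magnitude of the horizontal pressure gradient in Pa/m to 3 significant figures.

3.58×10⁻³ Pa/m

Coriolis parameter at 34°S:
f = 2Ω sin φ = 2 × 7.29×10⁻⁵ × sin 34° = 8.15×10⁻⁵ s⁻¹
Wind speed in SI: 70.0 knots = 36.0 m/s
Geostrophic balance rearranged: |∂P/∂n| = f ρ V_g
|∂P/∂n| = 8.15×10⁻⁵ × 1.22 × 36.0 = 3.58×10⁻³ Pa/m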